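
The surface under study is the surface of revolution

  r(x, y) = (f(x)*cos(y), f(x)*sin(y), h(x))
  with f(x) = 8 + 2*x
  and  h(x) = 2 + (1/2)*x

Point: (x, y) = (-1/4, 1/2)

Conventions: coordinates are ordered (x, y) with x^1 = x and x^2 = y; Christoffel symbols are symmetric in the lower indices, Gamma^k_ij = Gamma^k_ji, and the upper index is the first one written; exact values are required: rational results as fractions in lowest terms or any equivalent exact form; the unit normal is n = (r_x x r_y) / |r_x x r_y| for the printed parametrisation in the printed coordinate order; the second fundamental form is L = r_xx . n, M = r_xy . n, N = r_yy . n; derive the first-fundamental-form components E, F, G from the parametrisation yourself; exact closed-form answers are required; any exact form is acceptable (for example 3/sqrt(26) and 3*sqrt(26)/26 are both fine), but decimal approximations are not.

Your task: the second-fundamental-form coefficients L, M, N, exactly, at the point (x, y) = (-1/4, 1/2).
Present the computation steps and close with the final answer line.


f = 15/2, f' = 2, f'' = 0, h' = 1/2, h'' = 0
E = 17/4, F = 0, G = 225/4; answer radicand W^2 = 17/4
unnormalised second-form numerators: l = 0, m = 0, n = 15/4; L = l/sqrt(17/4), and similarly M = m/sqrt(W^2), N = n/sqrt(W^2)

Answer: L = 0, M = 0, N = 15*sqrt(17)/34


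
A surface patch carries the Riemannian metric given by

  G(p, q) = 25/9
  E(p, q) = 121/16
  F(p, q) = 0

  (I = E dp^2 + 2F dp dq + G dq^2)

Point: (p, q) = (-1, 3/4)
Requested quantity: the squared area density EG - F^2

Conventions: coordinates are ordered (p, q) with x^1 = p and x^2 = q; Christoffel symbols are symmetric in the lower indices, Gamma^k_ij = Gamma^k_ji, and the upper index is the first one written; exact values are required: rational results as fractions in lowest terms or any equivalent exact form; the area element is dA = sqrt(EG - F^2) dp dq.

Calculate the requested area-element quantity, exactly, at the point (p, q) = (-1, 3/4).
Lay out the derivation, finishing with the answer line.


E = 121/16, F = 0, G = 25/9; EG - F^2 = 3025/144

Answer: EG - F^2 = 3025/144


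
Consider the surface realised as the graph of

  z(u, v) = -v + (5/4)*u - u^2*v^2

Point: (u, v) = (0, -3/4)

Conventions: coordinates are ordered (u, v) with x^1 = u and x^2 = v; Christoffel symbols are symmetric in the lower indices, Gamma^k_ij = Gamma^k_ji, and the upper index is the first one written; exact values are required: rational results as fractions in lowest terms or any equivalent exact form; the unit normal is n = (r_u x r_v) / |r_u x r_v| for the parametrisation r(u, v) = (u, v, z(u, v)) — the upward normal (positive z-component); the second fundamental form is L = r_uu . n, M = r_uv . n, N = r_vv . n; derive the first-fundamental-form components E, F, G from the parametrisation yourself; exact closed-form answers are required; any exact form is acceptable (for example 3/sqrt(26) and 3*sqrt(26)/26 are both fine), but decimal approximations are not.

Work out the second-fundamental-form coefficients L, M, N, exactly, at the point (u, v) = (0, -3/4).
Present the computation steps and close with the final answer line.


z_u = 5/4, z_v = -1, z_uu = -9/8, z_uv = 0, z_vv = 0
E = 41/16, F = -5/4, G = 2; answer radicand W^2 = 57/16
unnormalised second-form numerators: l = -9/8, m = 0, n = 0; L = l/sqrt(57/16), and similarly M = m/sqrt(W^2), N = n/sqrt(W^2)

Answer: L = -3*sqrt(57)/38, M = 0, N = 0


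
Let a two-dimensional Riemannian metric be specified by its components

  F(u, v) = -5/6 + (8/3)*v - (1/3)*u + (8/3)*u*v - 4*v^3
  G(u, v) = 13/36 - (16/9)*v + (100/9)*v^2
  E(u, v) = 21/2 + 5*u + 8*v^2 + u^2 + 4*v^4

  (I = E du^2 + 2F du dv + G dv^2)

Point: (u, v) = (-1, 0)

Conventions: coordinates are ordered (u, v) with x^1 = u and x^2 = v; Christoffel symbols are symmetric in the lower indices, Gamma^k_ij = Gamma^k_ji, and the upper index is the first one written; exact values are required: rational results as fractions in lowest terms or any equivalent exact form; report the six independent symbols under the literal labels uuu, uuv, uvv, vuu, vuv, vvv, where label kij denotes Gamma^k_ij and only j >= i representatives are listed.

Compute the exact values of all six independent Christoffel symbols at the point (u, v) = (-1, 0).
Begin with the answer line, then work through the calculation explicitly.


Answer: Gamma_uuu = 27/151, Gamma_uuv = 0, Gamma_uvv = -32/151, Gamma_vuu = -102/151, Gamma_vuv = 0, Gamma_vvv = -416/151

E = 13/2, F = -1/2, G = 13/36 at the point
E_u = 3, E_v = 0, F_u = -1/3, F_v = 0, G_u = 0, G_v = -16/9
EG - F^2 = 151/72;  g^inv = (72/151) * [[13/36, 1/2], [1/2, 13/2]]
first-kind symbols [ij,l] = (1/2)(d_i g_jl + d_j g_il - d_l g_ij): [uu,u] = E_u/2 = 3/2, [uu,v] = F_u - E_v/2 = -1/3, [uv,u] = E_v/2 = 0, [uv,v] = G_u/2 = 0, [vv,u] = F_v - G_u/2 = 0, [vv,v] = G_v/2 = -8/9
Gamma^u_ij = (G*[ij,u] - F*[ij,v])/(EG - F^2), Gamma^v_ij = (E*[ij,v] - F*[ij,u])/(EG - F^2)


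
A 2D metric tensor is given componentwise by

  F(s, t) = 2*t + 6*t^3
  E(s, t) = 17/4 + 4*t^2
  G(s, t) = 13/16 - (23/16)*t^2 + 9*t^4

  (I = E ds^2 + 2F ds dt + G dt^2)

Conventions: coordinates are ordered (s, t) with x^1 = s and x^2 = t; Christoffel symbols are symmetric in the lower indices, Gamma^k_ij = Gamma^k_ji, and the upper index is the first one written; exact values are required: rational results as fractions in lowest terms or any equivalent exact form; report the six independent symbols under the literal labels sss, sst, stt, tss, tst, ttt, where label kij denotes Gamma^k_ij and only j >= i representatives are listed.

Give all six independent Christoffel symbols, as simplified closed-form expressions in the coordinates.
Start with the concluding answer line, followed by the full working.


Answer: Gamma_sss = (1536*t^4 + 512*t^2)/(544*t^4 - 439*t^2 + 221), Gamma_sst = (2304*t^5 - 368*t^3 + 208*t)/(544*t^4 - 439*t^2 + 221), Gamma_stt = (3456*t^6 - 2256*t^4 + 936*t^2 + 104)/(544*t^4 - 439*t^2 + 221), Gamma_tss = (-1024*t^3 - 1088*t)/(544*t^4 - 439*t^2 + 221), Gamma_tst = (-1536*t^4 - 512*t^2)/(544*t^4 - 439*t^2 + 221), Gamma_ttt = (-2304*t^5 + 1456*t^3 - 647*t)/(544*t^4 - 439*t^2 + 221)

E = 17/4 + 4*t^2; F = 2*t + 6*t^3; G = 13/16 - (23/16)*t^2 + 9*t^4
Gamma^k_ij = (1/2) g^{kl} (d_i g_jl + d_j g_il - d_l g_ij), with g^inv = (1/(EG-F^2)) [[G, -F], [-F, E]]
first partials: E_s = 0, E_t = 8*t, F_s = 0, F_t = 2 + 18*t^2, G_s = 0, G_t = -(23/8)*t + 36*t^3
D = EG - F^2 = 221/64 - (439/64)*t^2 + (17/2)*t^4
expanded: Gamma^s_ss = (G E_s - 2F F_s + F E_t)/(2D), Gamma^s_st = (G E_t - F G_s)/(2D), Gamma^s_tt = (2G F_t - G G_s - F G_t)/(2D), Gamma^t_ss = (2E F_s - E E_t - F E_s)/(2D), Gamma^t_st = (E G_s - F E_t)/(2D), Gamma^t_tt = (E G_t - 2F F_t + F G_s)/(2D); substitute and cancel common factors


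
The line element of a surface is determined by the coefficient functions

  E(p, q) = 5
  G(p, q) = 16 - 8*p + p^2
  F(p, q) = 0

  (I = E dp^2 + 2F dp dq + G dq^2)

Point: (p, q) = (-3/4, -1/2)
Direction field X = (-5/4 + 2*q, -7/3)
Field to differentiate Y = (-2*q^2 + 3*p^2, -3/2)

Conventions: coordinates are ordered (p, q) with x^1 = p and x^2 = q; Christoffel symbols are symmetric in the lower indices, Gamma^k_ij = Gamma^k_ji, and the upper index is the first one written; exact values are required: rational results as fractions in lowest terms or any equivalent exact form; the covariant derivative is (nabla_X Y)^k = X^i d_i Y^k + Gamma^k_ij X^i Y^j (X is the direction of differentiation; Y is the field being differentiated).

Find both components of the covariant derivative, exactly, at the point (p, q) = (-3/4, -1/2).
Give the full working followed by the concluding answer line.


E = 5, F = 0, G = 361/16 at the point
E_p = 0, E_q = 0, F_p = 0, F_q = 0, G_p = -19/2, G_q = 0
EG - F^2 = 1805/16;  g^inv = (16/1805) * [[361/16, 0], [0, 5]]
first-kind symbols [ij,l] = (1/2)(d_i g_jl + d_j g_il - d_l g_ij): [pp,p] = E_p/2 = 0, [pp,q] = F_p - E_q/2 = 0, [pq,p] = E_q/2 = 0, [pq,q] = G_p/2 = -19/4, [qq,p] = F_q - G_p/2 = 19/4, [qq,q] = G_q/2 = 0
Gamma^p_ij = (G*[ij,p] - F*[ij,q])/(EG - F^2), Gamma^q_ij = (E*[ij,q] - F*[ij,p])/(EG - F^2)
Gamma_ppp = 0, Gamma_ppq = 0, Gamma_pqq = 19/20, Gamma_qpp = 0, Gamma_qpq = -4/19, Gamma_qqq = 0
X = (-9/4, -7/3), Y = (19/16, -3/2) at the point

Answer: (nabla_X Y)^p = 527/60, (nabla_X Y)^q = -29/228


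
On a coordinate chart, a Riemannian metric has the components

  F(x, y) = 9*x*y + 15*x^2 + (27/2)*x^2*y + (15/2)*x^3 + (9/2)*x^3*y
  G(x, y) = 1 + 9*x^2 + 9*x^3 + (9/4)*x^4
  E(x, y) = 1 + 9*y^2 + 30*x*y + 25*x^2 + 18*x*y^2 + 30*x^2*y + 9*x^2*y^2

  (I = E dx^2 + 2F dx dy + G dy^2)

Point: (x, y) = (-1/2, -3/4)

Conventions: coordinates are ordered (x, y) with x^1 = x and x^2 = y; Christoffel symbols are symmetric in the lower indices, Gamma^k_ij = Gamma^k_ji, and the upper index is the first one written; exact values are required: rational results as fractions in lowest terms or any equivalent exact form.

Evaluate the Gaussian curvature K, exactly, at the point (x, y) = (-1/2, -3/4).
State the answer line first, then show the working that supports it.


Answer: K = -2304/243049

E = 905/64, F = 261/64, G = 145/64, EG - F^2 = 493/32 at the point
E_x = -319/16, E_y = -87/8, F_x = -273/32, F_y = -27/16, G_x = -27/8, G_y = 0
E_yy = 9/2, F_xy = -9/8, G_xx = -9/4
The intrinsic route: Brioschi's K = (det M1 - det M2)/(EG - F^2)^2.
M1 = [[-E_yy/2 + F_xy - G_xx/2, E_x/2, F_x - E_y/2], [F_y - G_x/2, E, F], [G_y/2, F, G]] = [[-9/4, -319/32, -99/32], [0, 905/64, 261/64], [0, 261/64, 145/64]]; det M1 = -4437/128
M2 = [[0, E_y/2, G_x/2], [E_y/2, E, F], [G_x/2, F, G]] = [[0, -87/16, -27/16], [-87/16, 905/64, 261/64], [-27/16, 261/64, 145/64]]; det M2 = -4149/128
det M1 - det M2 = -9/4; K = -9/4 / (493/32)^2 = -2304/243049


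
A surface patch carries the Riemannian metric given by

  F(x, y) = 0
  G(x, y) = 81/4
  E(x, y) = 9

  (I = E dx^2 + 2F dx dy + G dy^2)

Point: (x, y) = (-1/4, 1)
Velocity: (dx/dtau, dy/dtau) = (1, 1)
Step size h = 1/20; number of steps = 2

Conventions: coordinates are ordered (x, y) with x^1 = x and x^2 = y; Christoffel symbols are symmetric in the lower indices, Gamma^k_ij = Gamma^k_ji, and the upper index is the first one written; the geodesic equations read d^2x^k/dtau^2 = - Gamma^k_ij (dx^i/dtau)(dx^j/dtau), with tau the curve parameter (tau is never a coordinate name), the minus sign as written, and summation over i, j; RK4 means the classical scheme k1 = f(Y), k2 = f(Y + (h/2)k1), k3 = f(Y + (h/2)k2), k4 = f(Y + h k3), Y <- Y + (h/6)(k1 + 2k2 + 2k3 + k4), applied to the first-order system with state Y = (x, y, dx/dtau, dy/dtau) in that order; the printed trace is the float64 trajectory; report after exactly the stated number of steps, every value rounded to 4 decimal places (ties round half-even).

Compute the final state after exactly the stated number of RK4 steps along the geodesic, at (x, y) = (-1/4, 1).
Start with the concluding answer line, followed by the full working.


Answer: x = -0.1500, y = 1.1000, dx/dtau = 1.0000, dy/dtau = 1.0000

f(Y) = (dx/dtau, dy/dtau, -Gamma^x_ij Y'^i Y'^j, -Gamma^y_ij Y'^i Y'^j) with the Gammas evaluated at the stage position; h = 0.050000; intermediate values shown to 6 dp
step 0: x = -0.2500, y = 1.0000, dx/dtau = 1.0000, dy/dtau = 1.0000
step 1:
  k1: at (x, y) = (-0.250000, 1.000000), (dx/dtau, dy/dtau) = (1.000000, 1.000000); Gamma_xxx = 0.000000, Gamma_xxy = 0.000000, Gamma_xyy = 0.000000, Gamma_yxx = 0.000000, Gamma_yxy = 0.000000, Gamma_yyy = 0.000000; k1 = (1.000000, 1.000000, 0.000000, 0.000000)
  k2: at (x, y) = (-0.225000, 1.025000), (dx/dtau, dy/dtau) = (1.000000, 1.000000); Gamma_xxx = 0.000000, Gamma_xxy = 0.000000, Gamma_xyy = 0.000000, Gamma_yxx = 0.000000, Gamma_yxy = 0.000000, Gamma_yyy = 0.000000; k2 = (1.000000, 1.000000, 0.000000, 0.000000)
  k3: at (x, y) = (-0.225000, 1.025000), (dx/dtau, dy/dtau) = (1.000000, 1.000000); Gamma_xxx = 0.000000, Gamma_xxy = 0.000000, Gamma_xyy = 0.000000, Gamma_yxx = 0.000000, Gamma_yxy = 0.000000, Gamma_yyy = 0.000000; k3 = (1.000000, 1.000000, 0.000000, 0.000000)
  k4: at (x, y) = (-0.200000, 1.050000), (dx/dtau, dy/dtau) = (1.000000, 1.000000); Gamma_xxx = 0.000000, Gamma_xxy = 0.000000, Gamma_xyy = 0.000000, Gamma_yxx = 0.000000, Gamma_yxy = 0.000000, Gamma_yyy = 0.000000; k4 = (1.000000, 1.000000, 0.000000, 0.000000)
  Y <- Y + (h/6)(k1 + 2k2 + 2k3 + k4): x = -0.2000, y = 1.0500, dx/dtau = 1.0000, dy/dtau = 1.0000
step 2:
  k1: at (x, y) = (-0.200000, 1.050000), (dx/dtau, dy/dtau) = (1.000000, 1.000000); Gamma_xxx = 0.000000, Gamma_xxy = 0.000000, Gamma_xyy = 0.000000, Gamma_yxx = 0.000000, Gamma_yxy = 0.000000, Gamma_yyy = 0.000000; k1 = (1.000000, 1.000000, 0.000000, 0.000000)
  k2: at (x, y) = (-0.175000, 1.075000), (dx/dtau, dy/dtau) = (1.000000, 1.000000); Gamma_xxx = 0.000000, Gamma_xxy = 0.000000, Gamma_xyy = 0.000000, Gamma_yxx = 0.000000, Gamma_yxy = 0.000000, Gamma_yyy = 0.000000; k2 = (1.000000, 1.000000, 0.000000, 0.000000)
  k3: at (x, y) = (-0.175000, 1.075000), (dx/dtau, dy/dtau) = (1.000000, 1.000000); Gamma_xxx = 0.000000, Gamma_xxy = 0.000000, Gamma_xyy = 0.000000, Gamma_yxx = 0.000000, Gamma_yxy = 0.000000, Gamma_yyy = 0.000000; k3 = (1.000000, 1.000000, 0.000000, 0.000000)
  k4: at (x, y) = (-0.150000, 1.100000), (dx/dtau, dy/dtau) = (1.000000, 1.000000); Gamma_xxx = 0.000000, Gamma_xxy = 0.000000, Gamma_xyy = 0.000000, Gamma_yxx = 0.000000, Gamma_yxy = 0.000000, Gamma_yyy = 0.000000; k4 = (1.000000, 1.000000, 0.000000, 0.000000)
  Y <- Y + (h/6)(k1 + 2k2 + 2k3 + k4): x = -0.1500, y = 1.1000, dx/dtau = 1.0000, dy/dtau = 1.0000


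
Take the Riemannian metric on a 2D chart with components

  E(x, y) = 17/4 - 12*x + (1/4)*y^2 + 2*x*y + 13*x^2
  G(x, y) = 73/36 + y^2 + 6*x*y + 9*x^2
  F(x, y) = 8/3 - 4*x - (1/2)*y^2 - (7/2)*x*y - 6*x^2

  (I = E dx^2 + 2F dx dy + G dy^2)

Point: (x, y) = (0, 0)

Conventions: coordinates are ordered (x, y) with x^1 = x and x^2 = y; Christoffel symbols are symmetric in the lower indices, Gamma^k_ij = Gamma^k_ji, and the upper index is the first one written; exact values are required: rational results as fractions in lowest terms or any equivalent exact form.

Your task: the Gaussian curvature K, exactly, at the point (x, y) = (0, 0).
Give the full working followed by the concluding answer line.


E = 17/4, F = 8/3, G = 73/36, EG - F^2 = 217/144 at the point
E_x = -12, E_y = 0, F_x = -4, F_y = 0, G_x = 0, G_y = 0
E_yy = 1/2, F_xy = -7/2, G_xx = 18
Compute both Brioschi determinants and normalise by (EG - F^2)^2.
M1 = [[-E_yy/2 + F_xy - G_xx/2, E_x/2, F_x - E_y/2], [F_y - G_x/2, E, F], [G_y/2, F, G]] = [[-51/4, -6, -4], [0, 17/4, 8/3], [0, 8/3, 73/36]]; det M1 = -3689/192
M2 = [[0, E_y/2, G_x/2], [E_y/2, E, F], [G_x/2, F, G]] = [[0, 0, 0], [0, 17/4, 8/3], [0, 8/3, 73/36]]; det M2 = 0
det M1 - det M2 = -3689/192; K = -3689/192 / (217/144)^2 = -1836/217

Answer: K = -1836/217


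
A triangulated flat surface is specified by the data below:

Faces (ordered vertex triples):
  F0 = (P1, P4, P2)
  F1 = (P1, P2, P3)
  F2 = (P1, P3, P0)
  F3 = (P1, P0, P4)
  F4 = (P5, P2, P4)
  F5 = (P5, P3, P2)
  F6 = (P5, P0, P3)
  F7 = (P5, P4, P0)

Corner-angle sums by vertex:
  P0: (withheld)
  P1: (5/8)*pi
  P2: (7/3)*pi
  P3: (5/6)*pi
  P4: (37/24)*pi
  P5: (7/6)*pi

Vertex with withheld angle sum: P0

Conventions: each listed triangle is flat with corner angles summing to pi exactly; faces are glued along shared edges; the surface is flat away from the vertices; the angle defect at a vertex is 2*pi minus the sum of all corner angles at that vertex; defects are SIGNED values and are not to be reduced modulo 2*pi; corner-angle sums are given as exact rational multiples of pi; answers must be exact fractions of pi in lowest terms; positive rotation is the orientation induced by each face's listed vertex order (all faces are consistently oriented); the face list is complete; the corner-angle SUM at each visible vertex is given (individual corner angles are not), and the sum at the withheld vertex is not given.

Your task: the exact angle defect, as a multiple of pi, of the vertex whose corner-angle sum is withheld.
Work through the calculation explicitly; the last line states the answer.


V = 6, E = 12, F = 8; chi = V - E + F = 2
Gauss-Bonnet: total defect = 2*pi*chi = 4*pi; visible defects sum to (7/2)*pi

Answer: defect(P0) = pi/2


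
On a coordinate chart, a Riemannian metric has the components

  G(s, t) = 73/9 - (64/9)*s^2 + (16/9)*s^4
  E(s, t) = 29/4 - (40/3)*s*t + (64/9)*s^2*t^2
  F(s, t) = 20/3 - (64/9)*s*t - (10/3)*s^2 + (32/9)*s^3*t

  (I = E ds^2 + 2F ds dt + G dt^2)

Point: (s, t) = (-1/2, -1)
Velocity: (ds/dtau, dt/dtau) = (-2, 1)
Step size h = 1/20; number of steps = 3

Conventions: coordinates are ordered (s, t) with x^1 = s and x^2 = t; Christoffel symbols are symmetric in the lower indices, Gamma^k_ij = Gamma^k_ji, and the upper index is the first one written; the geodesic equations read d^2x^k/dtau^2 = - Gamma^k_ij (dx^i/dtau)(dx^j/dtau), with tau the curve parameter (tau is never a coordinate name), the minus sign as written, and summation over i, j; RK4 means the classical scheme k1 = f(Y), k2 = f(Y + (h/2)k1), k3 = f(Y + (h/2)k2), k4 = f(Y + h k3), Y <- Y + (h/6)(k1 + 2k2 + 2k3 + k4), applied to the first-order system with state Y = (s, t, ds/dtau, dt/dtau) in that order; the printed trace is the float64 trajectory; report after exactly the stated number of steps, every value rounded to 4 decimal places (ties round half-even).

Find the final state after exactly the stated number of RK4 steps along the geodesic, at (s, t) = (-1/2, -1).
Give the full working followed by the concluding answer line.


f(Y) = (ds/dtau, dt/dtau, -Gamma^s_ij Y'^i Y'^j, -Gamma^t_ij Y'^i Y'^j) with the Gammas evaluated at the stage position; h = 0.050000; intermediate values shown to 6 dp
step 0: s = -0.5000, t = -1.0000, ds/dtau = -2.0000, dt/dtau = 1.0000
step 1:
  k1: at (s, t) = (-0.500000, -1.000000), (ds/dtau, dt/dtau) = (-2.000000, 1.000000); Gamma_sss = 0.398577, Gamma_sst = 0.199288, Gamma_stt = 0.000000, Gamma_tss = 0.797153, Gamma_tst = 0.398577, Gamma_ttt = 0.000000; k1 = (-2.000000, 1.000000, -0.797153, -1.594306)
  k2: at (s, t) = (-0.550000, -0.975000), (ds/dtau, dt/dtau) = (-2.019929, 0.960142); Gamma_sss = 0.382796, Gamma_sst = 0.215936, Gamma_stt = 0.000000, Gamma_tss = 0.809715, Gamma_tst = 0.456762, Gamma_ttt = 0.000000; k2 = (-2.019929, 0.960142, -0.724269, -1.532021)
  k3: at (s, t) = (-0.550498, -0.975996), (ds/dtau, dt/dtau) = (-2.018107, 0.961699); Gamma_sss = 0.382684, Gamma_sst = 0.215848, Gamma_stt = 0.000000, Gamma_tss = 0.811308, Gamma_tst = 0.457608, Gamma_ttt = 0.000000; k3 = (-2.018107, 0.961699, -0.720738, -1.527997)
  k4: at (s, t) = (-0.600905, -0.951915), (ds/dtau, dt/dtau) = (-2.036037, 0.923600); Gamma_sss = 0.367885, Gamma_sst = 0.232231, Gamma_stt = 0.000000, Gamma_tss = 0.824828, Gamma_tst = 0.520680, Gamma_ttt = 0.000000; k4 = (-2.036037, 0.923600, -0.651634, -1.461017)
  Y <- Y + (h/6)(k1 + 2k2 + 2k3 + k4): s = -0.6009, t = -0.9519, ds/dtau = -2.0362, dt/dtau = 0.9235
step 2:
  k1: at (s, t) = (-0.600934, -0.951939), (ds/dtau, dt/dtau) = (-2.036157, 0.923539); Gamma_sss = 0.367875, Gamma_sst = 0.232230, Gamma_stt = 0.000000, Gamma_tss = 0.824883, Gamma_tst = 0.520727, Gamma_ttt = 0.000000; k1 = (-2.036157, 0.923539, -0.651783, -1.461488)
  k2: at (s, t) = (-0.651838, -0.928851), (ds/dtau, dt/dtau) = (-2.052451, 0.887001); Gamma_sss = 0.354046, Gamma_sst = 0.248458, Gamma_stt = 0.000000, Gamma_tss = 0.839750, Gamma_tst = 0.589310, Gamma_ttt = 0.000000; k2 = (-2.052451, 0.887001, -0.586789, -1.391785)
  k3: at (s, t) = (-0.652246, -0.929764), (ds/dtau, dt/dtau) = (-2.050826, 0.888744); Gamma_sss = 0.353787, Gamma_sst = 0.248188, Gamma_stt = 0.000000, Gamma_tss = 0.841320, Gamma_tst = 0.590201, Gamma_ttt = 0.000000; k3 = (-2.050826, 0.888744, -0.583265, -1.387030)
  k4: at (s, t) = (-0.703476, -0.907502), (ds/dtau, dt/dtau) = (-2.065320, 0.854187); Gamma_sss = 0.340807, Gamma_sst = 0.264186, Gamma_stt = 0.000000, Gamma_tss = 0.857514, Gamma_tst = 0.664726, Gamma_ttt = 0.000000; k4 = (-2.065320, 0.854187, -0.521589, -1.312388)
  Y <- Y + (h/6)(k1 + 2k2 + 2k3 + k4): s = -0.7035, t = -0.9075, ds/dtau = -2.0654, dt/dtau = 0.8541
step 3:
  k1: at (s, t) = (-0.703501, -0.907529), (ds/dtau, dt/dtau) = (-2.065436, 0.854109); Gamma_sss = 0.340791, Gamma_sst = 0.264175, Gamma_stt = 0.000000, Gamma_tss = 0.857576, Gamma_tst = 0.664778, Gamma_ttt = 0.000000; k1 = (-2.065436, 0.854109, -0.521755, -1.312958)
  k2: at (s, t) = (-0.755137, -0.886176), (ds/dtau, dt/dtau) = (-2.078480, 0.821285); Gamma_sss = 0.328565, Gamma_sst = 0.279980, Gamma_stt = 0.000000, Gamma_tss = 0.875409, Gamma_tst = 0.745962, Gamma_ttt = 0.000000; k2 = (-2.078480, 0.821285, -0.463560, -1.235083)
  k3: at (s, t) = (-0.755463, -0.886997), (ds/dtau, dt/dtau) = (-2.077025, 0.823232); Gamma_sss = 0.328135, Gamma_sst = 0.279476, Gamma_stt = 0.000000, Gamma_tss = 0.876934, Gamma_tst = 0.746892, Gamma_ttt = 0.000000; k3 = (-2.077025, 0.823232, -0.459849, -1.228937)
  k4: at (s, t) = (-0.807352, -0.866368), (ds/dtau, dt/dtau) = (-2.088428, 0.792663); Gamma_sss = 0.316452, Gamma_sst = 0.294896, Gamma_stt = 0.000000, Gamma_tss = 0.896155, Gamma_tst = 0.835111, Gamma_ttt = 0.000000; k4 = (-2.088428, 0.792663, -0.403862, -1.143692)
  Y <- Y + (h/6)(k1 + 2k2 + 2k3 + k4): s = -0.8074, t = -0.8664, ds/dtau = -2.0885, dt/dtau = 0.7926

Answer: s = -0.8074, t = -0.8664, ds/dtau = -2.0885, dt/dtau = 0.7926


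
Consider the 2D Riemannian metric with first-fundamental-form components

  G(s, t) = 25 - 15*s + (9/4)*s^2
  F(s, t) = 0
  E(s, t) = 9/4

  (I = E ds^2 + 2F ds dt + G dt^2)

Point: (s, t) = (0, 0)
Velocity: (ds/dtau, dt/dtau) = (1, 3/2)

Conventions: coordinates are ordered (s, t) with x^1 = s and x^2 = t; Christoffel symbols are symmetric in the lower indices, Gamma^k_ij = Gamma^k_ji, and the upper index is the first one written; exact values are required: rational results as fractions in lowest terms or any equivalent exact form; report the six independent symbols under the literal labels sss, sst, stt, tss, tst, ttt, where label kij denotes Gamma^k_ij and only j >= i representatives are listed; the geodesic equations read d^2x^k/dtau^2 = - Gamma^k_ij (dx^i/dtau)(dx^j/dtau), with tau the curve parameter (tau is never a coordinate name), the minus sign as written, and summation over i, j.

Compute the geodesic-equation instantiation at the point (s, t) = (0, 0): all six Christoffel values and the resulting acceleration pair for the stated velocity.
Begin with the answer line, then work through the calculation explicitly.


Answer: Gamma_sss = 0, Gamma_sst = 0, Gamma_stt = 10/3, Gamma_tss = 0, Gamma_tst = -3/10, Gamma_ttt = 0; accelerations (d^2s/dtau^2, d^2t/dtau^2) = (-15/2, 9/10)

E = 9/4, F = 0, G = 25 at the point
E_s = 0, E_t = 0, F_s = 0, F_t = 0, G_s = -15, G_t = 0
EG - F^2 = 225/4;  g^inv = (4/225) * [[25, 0], [0, 9/4]]
first-kind symbols [ij,l] = (1/2)(d_i g_jl + d_j g_il - d_l g_ij): [ss,s] = E_s/2 = 0, [ss,t] = F_s - E_t/2 = 0, [st,s] = E_t/2 = 0, [st,t] = G_s/2 = -15/2, [tt,s] = F_t - G_s/2 = 15/2, [tt,t] = G_t/2 = 0
Gamma^s_ij = (G*[ij,s] - F*[ij,t])/(EG - F^2), Gamma^t_ij = (E*[ij,t] - F*[ij,s])/(EG - F^2)
Gamma_sss = 0, Gamma_sst = 0, Gamma_stt = 10/3, Gamma_tss = 0, Gamma_tst = -3/10, Gamma_ttt = 0
d^2s/dtau^2 = -(Gamma_sss*(1)^2 + 2*Gamma_sst*(1)*(3/2) + Gamma_stt*(3/2)^2) = -15/2
d^2t/dtau^2 = -(Gamma_tss*(1)^2 + 2*Gamma_tst*(1)*(3/2) + Gamma_ttt*(3/2)^2) = 9/10


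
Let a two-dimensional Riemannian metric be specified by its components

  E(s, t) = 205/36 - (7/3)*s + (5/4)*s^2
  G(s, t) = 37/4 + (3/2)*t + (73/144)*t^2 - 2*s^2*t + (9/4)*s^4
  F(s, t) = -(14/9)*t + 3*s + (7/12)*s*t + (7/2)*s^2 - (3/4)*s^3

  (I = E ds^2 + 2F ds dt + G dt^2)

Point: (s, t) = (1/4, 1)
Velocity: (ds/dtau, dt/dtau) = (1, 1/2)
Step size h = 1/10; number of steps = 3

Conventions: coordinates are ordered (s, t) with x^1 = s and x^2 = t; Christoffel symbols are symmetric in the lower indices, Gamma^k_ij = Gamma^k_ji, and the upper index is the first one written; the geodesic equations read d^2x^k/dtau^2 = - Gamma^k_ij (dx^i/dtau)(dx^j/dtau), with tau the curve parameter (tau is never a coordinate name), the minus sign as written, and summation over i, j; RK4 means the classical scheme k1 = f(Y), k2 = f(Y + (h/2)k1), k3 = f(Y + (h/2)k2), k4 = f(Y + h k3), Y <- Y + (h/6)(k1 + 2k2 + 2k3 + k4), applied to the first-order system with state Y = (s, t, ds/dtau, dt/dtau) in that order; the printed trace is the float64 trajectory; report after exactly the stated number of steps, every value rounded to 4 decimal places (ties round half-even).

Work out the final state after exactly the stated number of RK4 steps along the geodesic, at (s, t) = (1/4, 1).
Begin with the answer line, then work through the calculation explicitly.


Answer: s = 0.5587, t = 1.1266, ds/dtau = 1.0651, dt/dtau = 0.3309

f(Y) = (ds/dtau, dt/dtau, -Gamma^s_ij Y'^i Y'^j, -Gamma^t_ij Y'^i Y'^j) with the Gammas evaluated at the stage position; h = 0.100000; intermediate values shown to 6 dp
step 0: s = 0.2500, t = 1.0000, ds/dtau = 1.0000, dt/dtau = 0.5000
step 1:
  k1: at (s, t) = (0.250000, 1.000000), (ds/dtau, dt/dtau) = (1.000000, 0.500000); Gamma_sss = -0.124383, Gamma_sst = -0.003377, Gamma_stt = -0.180145, Gamma_tss = 0.461047, Gamma_tst = -0.038706, Gamma_ttt = 0.099894; k1 = (1.000000, 0.500000, 0.172796, -0.447314)
  k2: at (s, t) = (0.300000, 1.025000), (ds/dtau, dt/dtau) = (1.008640, 0.477634); Gamma_sss = -0.133876, Gamma_sst = -0.001910, Gamma_stt = -0.169278, Gamma_tss = 0.490049, Gamma_tst = -0.044283, Gamma_ttt = 0.102415; k2 = (1.008640, 0.477634, 0.176659, -0.479250)
  k3: at (s, t) = (0.300432, 1.023882), (ds/dtau, dt/dtau) = (1.008833, 0.476037); Gamma_sss = -0.134150, Gamma_sst = -0.001876, Gamma_stt = -0.169390, Gamma_tss = 0.490385, Gamma_tst = -0.044265, Gamma_ttt = 0.102427; k3 = (1.008833, 0.476037, 0.176718, -0.479781)
  k4: at (s, t) = (0.350883, 1.047604), (ds/dtau, dt/dtau) = (1.017672, 0.452022); Gamma_sss = -0.148473, Gamma_sst = 0.000347, Gamma_stt = -0.161813, Gamma_tss = 0.519603, Gamma_tst = -0.048484, Gamma_ttt = 0.104338; k4 = (1.017672, 0.452022, 0.186510, -0.514843)
  Y <- Y + (h/6)(k1 + 2k2 + 2k3 + k4): s = 0.3509, t = 1.0477, ds/dtau = 1.0178, dt/dtau = 0.4520
step 2:
  k1: at (s, t) = (0.350877, 1.047656), (ds/dtau, dt/dtau) = (1.017768, 0.451996); Gamma_sss = -0.148463, Gamma_sst = 0.000346, Gamma_stt = -0.161804, Gamma_tss = 0.519596, Gamma_tst = -0.048486, Gamma_ttt = 0.104338; k1 = (1.017768, 0.451996, 0.186524, -0.514930)
  k2: at (s, t) = (0.401765, 1.070256), (ds/dtau, dt/dtau) = (1.027094, 0.426250); Gamma_sss = -0.168076, Gamma_sst = 0.003166, Gamma_stt = -0.158425, Gamma_tss = 0.549385, Gamma_tst = -0.051047, Gamma_ttt = 0.105826; k2 = (1.027094, 0.426250, 0.203319, -0.554089)
  k3: at (s, t) = (0.402232, 1.068969), (ds/dtau, dt/dtau) = (1.027934, 0.424292); Gamma_sss = -0.168507, Gamma_sst = 0.003209, Gamma_stt = -0.158700, Gamma_tss = 0.549785, Gamma_tst = -0.050970, Gamma_ttt = 0.105839; k3 = (1.027934, 0.424292, 0.203823, -0.555522)
  k4: at (s, t) = (0.453670, 1.090085), (ds/dtau, dt/dtau) = (1.038150, 0.396444); Gamma_sss = -0.194233, Gamma_sst = 0.006351, Gamma_stt = -0.160796, Gamma_tss = 0.580722, Gamma_tst = -0.051440, Gamma_ttt = 0.107232; k4 = (1.038150, 0.396444, 0.229380, -0.600388)
  Y <- Y + (h/6)(k1 + 2k2 + 2k3 + k4): s = 0.4536, t = 1.0901, ds/dtau = 1.0383, dt/dtau = 0.3964
step 3:
  k1: at (s, t) = (0.453643, 1.090148), (ds/dtau, dt/dtau) = (1.038271, 0.396421); Gamma_sss = -0.194206, Gamma_sst = 0.006349, Gamma_stt = -0.160777, Gamma_tss = 0.580699, Gamma_tst = -0.051445, Gamma_ttt = 0.107231; k1 = (1.038271, 0.396421, 0.229395, -0.600499)
  k2: at (s, t) = (0.505557, 1.109969), (ds/dtau, dt/dtau) = (1.049741, 0.366396); Gamma_sss = -0.226685, Gamma_sst = 0.009352, Gamma_stt = -0.169531, Gamma_tss = 0.613244, Gamma_tst = -0.049410, Gamma_ttt = 0.109022; k2 = (1.049741, 0.366396, 0.265361, -0.652395)
  k3: at (s, t) = (0.506130, 1.108468), (ds/dtau, dt/dtau) = (1.051539, 0.363801); Gamma_sss = -0.227391, Gamma_sst = 0.009378, Gamma_stt = -0.170082, Gamma_tss = 0.613792, Gamma_tst = -0.049234, Gamma_ttt = 0.109071; k3 = (1.051539, 0.363801, 0.266769, -0.655458)
  k4: at (s, t) = (0.558797, 1.126528), (ds/dtau, dt/dtau) = (1.064948, 0.330875); Gamma_sss = -0.268023, Gamma_sst = 0.011532, Gamma_stt = -0.187458, Gamma_tss = 0.648892, Gamma_tst = -0.043992, Gamma_ttt = 0.112061; k4 = (1.064948, 0.330875, 0.316364, -0.717183)
  Y <- Y + (h/6)(k1 + 2k2 + 2k3 + k4): s = 0.5587, t = 1.1266, ds/dtau = 1.0651, dt/dtau = 0.3309


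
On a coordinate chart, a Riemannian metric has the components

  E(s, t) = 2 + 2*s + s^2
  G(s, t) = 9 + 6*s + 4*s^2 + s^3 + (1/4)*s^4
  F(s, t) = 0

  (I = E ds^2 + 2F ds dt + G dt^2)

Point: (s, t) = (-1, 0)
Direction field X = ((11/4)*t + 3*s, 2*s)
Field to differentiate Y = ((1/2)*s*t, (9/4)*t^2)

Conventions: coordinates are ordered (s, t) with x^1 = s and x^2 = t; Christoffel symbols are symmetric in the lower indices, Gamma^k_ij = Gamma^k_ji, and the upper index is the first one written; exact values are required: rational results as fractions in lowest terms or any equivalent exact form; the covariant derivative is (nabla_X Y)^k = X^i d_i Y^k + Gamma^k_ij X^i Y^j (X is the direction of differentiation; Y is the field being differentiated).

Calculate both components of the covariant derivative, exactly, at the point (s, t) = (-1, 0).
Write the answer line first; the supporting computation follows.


Answer: (nabla_X Y)^s = 1, (nabla_X Y)^t = 0

E = 1, F = 0, G = 25/4 at the point
E_s = 0, E_t = 0, F_s = 0, F_t = 0, G_s = 0, G_t = 0
EG - F^2 = 25/4;  g^inv = (4/25) * [[25/4, 0], [0, 1]]
first-kind symbols [ij,l] = (1/2)(d_i g_jl + d_j g_il - d_l g_ij): [ss,s] = E_s/2 = 0, [ss,t] = F_s - E_t/2 = 0, [st,s] = E_t/2 = 0, [st,t] = G_s/2 = 0, [tt,s] = F_t - G_s/2 = 0, [tt,t] = G_t/2 = 0
Gamma^s_ij = (G*[ij,s] - F*[ij,t])/(EG - F^2), Gamma^t_ij = (E*[ij,t] - F*[ij,s])/(EG - F^2)
Gamma_sss = 0, Gamma_sst = 0, Gamma_stt = 0, Gamma_tss = 0, Gamma_tst = 0, Gamma_ttt = 0
X = (-3, -2), Y = (0, 0) at the point


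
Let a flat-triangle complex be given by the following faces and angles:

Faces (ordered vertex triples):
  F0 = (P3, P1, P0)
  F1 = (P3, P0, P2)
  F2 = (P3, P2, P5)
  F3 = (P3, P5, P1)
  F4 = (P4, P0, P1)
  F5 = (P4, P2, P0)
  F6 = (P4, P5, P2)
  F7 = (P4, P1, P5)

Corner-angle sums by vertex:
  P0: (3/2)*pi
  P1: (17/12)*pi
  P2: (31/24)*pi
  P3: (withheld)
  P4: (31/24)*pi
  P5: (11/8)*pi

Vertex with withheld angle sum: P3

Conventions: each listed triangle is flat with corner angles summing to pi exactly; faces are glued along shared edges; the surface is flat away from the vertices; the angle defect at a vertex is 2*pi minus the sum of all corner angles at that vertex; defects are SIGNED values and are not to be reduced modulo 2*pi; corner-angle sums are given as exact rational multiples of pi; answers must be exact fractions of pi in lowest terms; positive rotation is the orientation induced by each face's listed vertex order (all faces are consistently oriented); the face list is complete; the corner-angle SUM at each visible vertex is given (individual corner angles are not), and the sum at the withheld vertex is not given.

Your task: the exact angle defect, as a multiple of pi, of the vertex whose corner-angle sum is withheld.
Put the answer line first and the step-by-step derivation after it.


Answer: defect(P3) = (7/8)*pi

V = 6, E = 12, F = 8; chi = V - E + F = 2
Gauss-Bonnet: total defect = 2*pi*chi = 4*pi; visible defects sum to (25/8)*pi


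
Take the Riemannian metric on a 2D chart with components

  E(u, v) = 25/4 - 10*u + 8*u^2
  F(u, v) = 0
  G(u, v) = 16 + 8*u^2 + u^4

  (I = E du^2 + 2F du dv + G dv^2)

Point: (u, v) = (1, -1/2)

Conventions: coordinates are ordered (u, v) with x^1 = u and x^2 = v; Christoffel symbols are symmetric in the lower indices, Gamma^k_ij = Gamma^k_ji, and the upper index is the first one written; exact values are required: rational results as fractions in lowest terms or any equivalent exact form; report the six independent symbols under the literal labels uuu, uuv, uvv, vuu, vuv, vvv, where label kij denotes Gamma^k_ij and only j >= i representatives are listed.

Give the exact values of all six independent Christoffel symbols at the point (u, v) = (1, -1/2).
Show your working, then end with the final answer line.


E = 17/4, F = 0, G = 25 at the point
E_u = 6, E_v = 0, F_u = 0, F_v = 0, G_u = 20, G_v = 0
EG - F^2 = 425/4;  g^inv = (4/425) * [[25, 0], [0, 17/4]]
first-kind symbols [ij,l] = (1/2)(d_i g_jl + d_j g_il - d_l g_ij): [uu,u] = E_u/2 = 3, [uu,v] = F_u - E_v/2 = 0, [uv,u] = E_v/2 = 0, [uv,v] = G_u/2 = 10, [vv,u] = F_v - G_u/2 = -10, [vv,v] = G_v/2 = 0
Gamma^u_ij = (G*[ij,u] - F*[ij,v])/(EG - F^2), Gamma^v_ij = (E*[ij,v] - F*[ij,u])/(EG - F^2)

Answer: Gamma_uuu = 12/17, Gamma_uuv = 0, Gamma_uvv = -40/17, Gamma_vuu = 0, Gamma_vuv = 2/5, Gamma_vvv = 0


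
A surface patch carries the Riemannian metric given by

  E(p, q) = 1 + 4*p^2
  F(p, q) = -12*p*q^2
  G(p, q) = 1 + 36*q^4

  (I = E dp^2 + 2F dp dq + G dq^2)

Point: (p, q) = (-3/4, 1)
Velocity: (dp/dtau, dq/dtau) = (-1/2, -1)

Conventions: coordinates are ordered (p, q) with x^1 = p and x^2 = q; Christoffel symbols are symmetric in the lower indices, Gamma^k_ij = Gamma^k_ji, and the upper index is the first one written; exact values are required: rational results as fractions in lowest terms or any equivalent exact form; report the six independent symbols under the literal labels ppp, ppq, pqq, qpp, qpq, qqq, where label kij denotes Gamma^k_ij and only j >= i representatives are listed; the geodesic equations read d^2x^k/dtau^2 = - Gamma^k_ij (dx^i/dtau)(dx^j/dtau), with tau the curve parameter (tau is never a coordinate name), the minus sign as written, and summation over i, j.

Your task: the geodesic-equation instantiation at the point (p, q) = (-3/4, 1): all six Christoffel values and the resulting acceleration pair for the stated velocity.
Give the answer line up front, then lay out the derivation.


Answer: Gamma_ppp = -12/157, Gamma_ppq = 0, Gamma_pqq = 72/157, Gamma_qpp = -48/157, Gamma_qpq = 0, Gamma_qqq = 288/157; accelerations (d^2p/dtau^2, d^2q/dtau^2) = (-69/157, -276/157)

E = 13/4, F = 9, G = 37 at the point
E_p = -6, E_q = 0, F_p = -12, F_q = 18, G_p = 0, G_q = 144
EG - F^2 = 157/4;  g^inv = (4/157) * [[37, -9], [-9, 13/4]]
first-kind symbols [ij,l] = (1/2)(d_i g_jl + d_j g_il - d_l g_ij): [pp,p] = E_p/2 = -3, [pp,q] = F_p - E_q/2 = -12, [pq,p] = E_q/2 = 0, [pq,q] = G_p/2 = 0, [qq,p] = F_q - G_p/2 = 18, [qq,q] = G_q/2 = 72
Gamma^p_ij = (G*[ij,p] - F*[ij,q])/(EG - F^2), Gamma^q_ij = (E*[ij,q] - F*[ij,p])/(EG - F^2)
Gamma_ppp = -12/157, Gamma_ppq = 0, Gamma_pqq = 72/157, Gamma_qpp = -48/157, Gamma_qpq = 0, Gamma_qqq = 288/157
d^2p/dtau^2 = -(Gamma_ppp*(-1/2)^2 + 2*Gamma_ppq*(-1/2)*(-1) + Gamma_pqq*(-1)^2) = -69/157
d^2q/dtau^2 = -(Gamma_qpp*(-1/2)^2 + 2*Gamma_qpq*(-1/2)*(-1) + Gamma_qqq*(-1)^2) = -276/157


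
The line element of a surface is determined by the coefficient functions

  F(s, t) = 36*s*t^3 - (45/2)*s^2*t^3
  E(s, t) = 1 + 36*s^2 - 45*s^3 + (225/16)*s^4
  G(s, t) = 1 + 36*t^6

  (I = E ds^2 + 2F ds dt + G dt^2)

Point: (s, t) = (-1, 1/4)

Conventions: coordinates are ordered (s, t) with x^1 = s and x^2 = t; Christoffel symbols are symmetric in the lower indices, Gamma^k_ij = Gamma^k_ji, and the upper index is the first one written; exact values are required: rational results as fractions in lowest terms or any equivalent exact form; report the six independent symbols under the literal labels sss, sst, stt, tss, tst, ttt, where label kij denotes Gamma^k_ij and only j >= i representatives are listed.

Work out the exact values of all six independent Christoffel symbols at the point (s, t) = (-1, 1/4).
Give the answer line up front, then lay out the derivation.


Answer: Gamma_sss = -134784/98377, Gamma_sst = 0, Gamma_stt = -11232/98377, Gamma_tss = 1296/98377, Gamma_tst = 0, Gamma_ttt = 108/98377

E = 1537/16, F = -117/128, G = 1033/1024 at the point
E_s = -1053/4, E_t = 0, F_s = 81/64, F_t = -351/32, G_s = 0, G_t = 27/128
EG - F^2 = 98377/1024;  g^inv = (1024/98377) * [[1033/1024, 117/128], [117/128, 1537/16]]
first-kind symbols [ij,l] = (1/2)(d_i g_jl + d_j g_il - d_l g_ij): [ss,s] = E_s/2 = -1053/8, [ss,t] = F_s - E_t/2 = 81/64, [st,s] = E_t/2 = 0, [st,t] = G_s/2 = 0, [tt,s] = F_t - G_s/2 = -351/32, [tt,t] = G_t/2 = 27/256
Gamma^s_ij = (G*[ij,s] - F*[ij,t])/(EG - F^2), Gamma^t_ij = (E*[ij,t] - F*[ij,s])/(EG - F^2)


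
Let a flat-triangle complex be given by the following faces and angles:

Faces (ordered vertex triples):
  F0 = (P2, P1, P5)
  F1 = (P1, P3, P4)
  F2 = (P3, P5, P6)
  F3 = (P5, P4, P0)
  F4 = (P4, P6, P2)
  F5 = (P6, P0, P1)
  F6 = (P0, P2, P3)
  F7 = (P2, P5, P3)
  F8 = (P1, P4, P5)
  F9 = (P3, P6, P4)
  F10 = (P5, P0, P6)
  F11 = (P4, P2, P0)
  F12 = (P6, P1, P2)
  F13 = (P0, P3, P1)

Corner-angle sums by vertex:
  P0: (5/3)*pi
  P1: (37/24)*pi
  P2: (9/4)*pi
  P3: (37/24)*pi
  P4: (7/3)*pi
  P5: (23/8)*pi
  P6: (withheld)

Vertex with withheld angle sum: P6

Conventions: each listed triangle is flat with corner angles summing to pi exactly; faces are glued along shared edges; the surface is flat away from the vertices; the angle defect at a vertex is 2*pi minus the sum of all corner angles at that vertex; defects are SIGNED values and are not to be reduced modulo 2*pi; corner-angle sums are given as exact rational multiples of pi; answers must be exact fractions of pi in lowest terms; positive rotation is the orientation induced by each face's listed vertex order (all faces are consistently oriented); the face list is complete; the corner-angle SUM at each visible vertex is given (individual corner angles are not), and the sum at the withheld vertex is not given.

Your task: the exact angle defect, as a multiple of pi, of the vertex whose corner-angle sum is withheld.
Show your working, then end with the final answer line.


V = 7, E = 21, F = 14; chi = V - E + F = 0
Gauss-Bonnet: total defect = 2*pi*chi = 0; visible defects sum to (-5/24)*pi

Answer: defect(P6) = (5/24)*pi


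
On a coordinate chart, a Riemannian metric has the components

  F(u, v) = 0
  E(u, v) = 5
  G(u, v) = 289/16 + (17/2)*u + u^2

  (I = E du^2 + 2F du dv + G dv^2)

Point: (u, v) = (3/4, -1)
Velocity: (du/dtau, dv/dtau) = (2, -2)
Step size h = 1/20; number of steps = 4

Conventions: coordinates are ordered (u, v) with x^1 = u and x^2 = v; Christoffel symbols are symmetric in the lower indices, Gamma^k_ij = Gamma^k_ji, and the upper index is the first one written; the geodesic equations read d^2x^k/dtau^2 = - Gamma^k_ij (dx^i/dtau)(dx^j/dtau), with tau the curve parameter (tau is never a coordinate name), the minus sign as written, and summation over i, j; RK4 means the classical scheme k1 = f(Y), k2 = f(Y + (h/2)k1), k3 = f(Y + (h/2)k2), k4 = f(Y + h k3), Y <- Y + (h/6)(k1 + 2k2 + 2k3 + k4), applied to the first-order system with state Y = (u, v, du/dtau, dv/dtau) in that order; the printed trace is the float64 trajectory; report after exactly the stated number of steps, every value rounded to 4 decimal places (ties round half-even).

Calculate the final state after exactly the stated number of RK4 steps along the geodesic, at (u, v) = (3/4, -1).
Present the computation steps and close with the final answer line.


f(Y) = (du/dtau, dv/dtau, -Gamma^u_ij Y'^i Y'^j, -Gamma^v_ij Y'^i Y'^j) with the Gammas evaluated at the stage position; h = 0.050000; intermediate values shown to 6 dp
step 0: u = 0.7500, v = -1.0000, du/dtau = 2.0000, dv/dtau = -2.0000
step 1:
  k1: at (u, v) = (0.750000, -1.000000), (du/dtau, dv/dtau) = (2.000000, -2.000000); Gamma_uuu = 0.000000, Gamma_uuv = 0.000000, Gamma_uvv = -1.000000, Gamma_vuu = 0.000000, Gamma_vuv = 0.200000, Gamma_vvv = 0.000000; k1 = (2.000000, -2.000000, 4.000000, 1.600000)
  k2: at (u, v) = (0.800000, -1.050000), (du/dtau, dv/dtau) = (2.100000, -1.960000); Gamma_uuu = 0.000000, Gamma_uuv = 0.000000, Gamma_uvv = -1.010000, Gamma_vuu = 0.000000, Gamma_vuv = 0.198020, Gamma_vvv = 0.000000; k2 = (2.100000, -1.960000, 3.880016, 1.630099)
  k3: at (u, v) = (0.802500, -1.049000), (du/dtau, dv/dtau) = (2.097000, -1.959248); Gamma_uuu = 0.000000, Gamma_uuv = 0.000000, Gamma_uvv = -1.010500, Gamma_vuu = 0.000000, Gamma_vuv = 0.197922, Gamma_vvv = 0.000000; k3 = (2.097000, -1.959248, 3.878957, 1.626341)
  k4: at (u, v) = (0.854850, -1.097962), (du/dtau, dv/dtau) = (2.193948, -1.918683); Gamma_uuu = 0.000000, Gamma_uuv = 0.000000, Gamma_uvv = -1.020970, Gamma_vuu = 0.000000, Gamma_vuv = 0.195892, Gamma_vvv = 0.000000; k4 = (2.193948, -1.918683, 3.758542, 1.649212)
  Y <- Y + (h/6)(k1 + 2k2 + 2k3 + k4): u = 0.8549, v = -1.0980, du/dtau = 2.1940, dv/dtau = -1.9186
step 2:
  k1: at (u, v) = (0.854900, -1.097976), (du/dtau, dv/dtau) = (2.193971, -1.918649); Gamma_uuu = 0.000000, Gamma_uuv = 0.000000, Gamma_uvv = -1.020980, Gamma_vuu = 0.000000, Gamma_vuv = 0.195890, Gamma_vvv = 0.000000; k1 = (2.193971, -1.918649, 3.758446, 1.649184)
  k2: at (u, v) = (0.909749, -1.145943), (du/dtau, dv/dtau) = (2.287932, -1.877420); Gamma_uuu = 0.000000, Gamma_uuv = 0.000000, Gamma_uvv = -1.031950, Gamma_vuu = 0.000000, Gamma_vuv = 0.193808, Gamma_vvv = 0.000000; k2 = (2.287932, -1.877420, 3.637318, 1.664968)
  k3: at (u, v) = (0.912098, -1.144912), (du/dtau, dv/dtau) = (2.284904, -1.877025); Gamma_uuu = 0.000000, Gamma_uuv = 0.000000, Gamma_uvv = -1.032420, Gamma_vuu = 0.000000, Gamma_vuv = 0.193720, Gamma_vvv = 0.000000; k3 = (2.284904, -1.877025, 3.637444, 1.661658)
  k4: at (u, v) = (0.969145, -1.191828), (du/dtau, dv/dtau) = (2.375843, -1.835566); Gamma_uuu = 0.000000, Gamma_uuv = 0.000000, Gamma_uvv = -1.043829, Gamma_vuu = 0.000000, Gamma_vuv = 0.191602, Gamma_vvv = 0.000000; k4 = (2.375843, -1.835566, 3.516977, 1.671162)
  Y <- Y + (h/6)(k1 + 2k2 + 2k3 + k4): u = 0.9692, v = -1.1918, du/dtau = 2.3758, dv/dtau = -1.8355
step 3:
  k1: at (u, v) = (0.969195, -1.191836), (du/dtau, dv/dtau) = (2.375845, -1.835536); Gamma_uuu = 0.000000, Gamma_uuv = 0.000000, Gamma_uvv = -1.043839, Gamma_vuu = 0.000000, Gamma_vuv = 0.191600, Gamma_vvv = 0.000000; k1 = (2.375845, -1.835536, 3.516894, 1.671119)
  k2: at (u, v) = (1.028591, -1.237724), (du/dtau, dv/dtau) = (2.463768, -1.793758); Gamma_uuu = 0.000000, Gamma_uuv = 0.000000, Gamma_uvv = -1.055718, Gamma_vuu = 0.000000, Gamma_vuv = 0.189444, Gamma_vvv = 0.000000; k2 = (2.463768, -1.793758, 3.396845, 1.674463)
  k3: at (u, v) = (1.030789, -1.236680), (du/dtau, dv/dtau) = (2.460766, -1.793674); Gamma_uuu = 0.000000, Gamma_uuv = 0.000000, Gamma_uvv = -1.056158, Gamma_vuu = 0.000000, Gamma_vuv = 0.189366, Gamma_vvv = 0.000000; k3 = (2.460766, -1.793674, 3.397943, 1.671649)
  k4: at (u, v) = (1.092234, -1.281519), (du/dtau, dv/dtau) = (2.545742, -1.751953); Gamma_uuu = 0.000000, Gamma_uuv = 0.000000, Gamma_uvv = -1.068447, Gamma_vuu = 0.000000, Gamma_vuv = 0.187188, Gamma_vvv = 0.000000; k4 = (2.545742, -1.751953, 3.279427, 1.669722)
  Y <- Y + (h/6)(k1 + 2k2 + 2k3 + k4): u = 1.0923, v = -1.2815, du/dtau = 2.5457, dv/dtau = -1.7519
step 4:
  k1: at (u, v) = (1.092284, -1.281522), (du/dtau, dv/dtau) = (2.545728, -1.751927); Gamma_uuu = 0.000000, Gamma_uuv = 0.000000, Gamma_uvv = -1.068457, Gamma_vuu = 0.000000, Gamma_vuv = 0.187186, Gamma_vvv = 0.000000; k1 = (2.545728, -1.751927, 3.279359, 1.669671)
  k2: at (u, v) = (1.155927, -1.325320), (du/dtau, dv/dtau) = (2.627712, -1.710185); Gamma_uuu = 0.000000, Gamma_uuv = 0.000000, Gamma_uvv = -1.081185, Gamma_vuu = 0.000000, Gamma_vuv = 0.184982, Gamma_vvv = 0.000000; k2 = (2.627712, -1.710185, 3.162179, 1.662573)
  k3: at (u, v) = (1.157977, -1.324277), (du/dtau, dv/dtau) = (2.624782, -1.710363); Gamma_uuu = 0.000000, Gamma_uuv = 0.000000, Gamma_uvv = -1.081595, Gamma_vuu = 0.000000, Gamma_vuv = 0.184912, Gamma_vvv = 0.000000; k3 = (2.624782, -1.710363, 3.164035, 1.660262)
  k4: at (u, v) = (1.223523, -1.367040), (du/dtau, dv/dtau) = (2.703930, -1.668914); Gamma_uuu = 0.000000, Gamma_uuv = 0.000000, Gamma_uvv = -1.094705, Gamma_vuu = 0.000000, Gamma_vuv = 0.182698, Gamma_vvv = 0.000000; k4 = (2.703930, -1.668914, 3.049052, 1.648892)
  Y <- Y + (h/6)(k1 + 2k2 + 2k3 + k4): u = 1.2236, v = -1.3670, du/dtau = 2.7039, dv/dtau = -1.6689

Answer: u = 1.2236, v = -1.3670, du/dtau = 2.7039, dv/dtau = -1.6689
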